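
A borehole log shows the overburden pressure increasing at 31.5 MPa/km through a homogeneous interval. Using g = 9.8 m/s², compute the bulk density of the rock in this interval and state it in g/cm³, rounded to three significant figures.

ρ = (dP/dz)/g = 31.5 MPa/km / 9.8 m/s² = 31500 Pa/m / 9.8 m/s² = 3214.3 kg/m³
= 3.214 g/cm³

3.21 g/cm³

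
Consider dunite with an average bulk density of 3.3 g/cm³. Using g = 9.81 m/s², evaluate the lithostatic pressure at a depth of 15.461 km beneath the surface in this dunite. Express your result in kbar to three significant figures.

dunite: 3300 kg/m³ × 9.81 m/s² × 15461 m = 5.005×10^8 Pa = 5.005 kbar

5.01 kbar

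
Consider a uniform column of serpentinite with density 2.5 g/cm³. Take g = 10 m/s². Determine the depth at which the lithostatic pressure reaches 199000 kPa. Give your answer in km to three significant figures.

7.96 km

h = P/(ρg) = 199000 kPa / (2500 kg/m³ × 10 m/s²) = 1.990×10^8 Pa / 25000 Pa/m = 7960.0 m
= 7.9600 km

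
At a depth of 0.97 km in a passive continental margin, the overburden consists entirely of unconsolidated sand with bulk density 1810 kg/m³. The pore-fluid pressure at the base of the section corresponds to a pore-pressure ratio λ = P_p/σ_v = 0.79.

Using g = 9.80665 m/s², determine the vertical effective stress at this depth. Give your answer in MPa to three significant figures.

Overburden (lithostatic) stress σ_v:
unconsolidated sand: 1810 kg/m³ × 9.80665 m/s² × 970 m = 1.722×10^7 Pa = 17.22 MPa
Pore pressure P_p = λ·σ_v = 0.79 × 17.22 MPa = 13.60 MPa
Effective stress σ' = σ_v − P_p = 17.22 − 13.60 = 3.6157 MPa

3.62 MPa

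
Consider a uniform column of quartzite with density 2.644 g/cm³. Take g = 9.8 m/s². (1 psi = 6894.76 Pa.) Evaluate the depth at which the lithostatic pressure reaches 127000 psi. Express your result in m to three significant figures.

33800 m

h = P/(ρg) = 127000 psi / (2644 kg/m³ × 9.8 m/s²) = 8.756×10^8 Pa / 25911 Pa/m = 33794 m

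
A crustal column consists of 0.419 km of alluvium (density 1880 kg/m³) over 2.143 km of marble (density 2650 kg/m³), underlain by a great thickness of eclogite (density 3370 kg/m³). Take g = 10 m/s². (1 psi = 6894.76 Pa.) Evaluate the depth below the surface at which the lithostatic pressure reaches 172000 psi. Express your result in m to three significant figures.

Pressure at base of upper layers: 1880×10×419 + 2650×10×2143 = 6.467×10^7 Pa = 9379 psi
Remaining pressure to be supplied by eclogite: 1.186×10^9 − 6.467×10^7 = 1.121×10^9 Pa
Additional depth in eclogite = 1.121×10^9 Pa / (3370 kg/m³ × 10 m/s²) = 33271 m
Total depth = 2562 m + 33271 m = 35833 m

35800 m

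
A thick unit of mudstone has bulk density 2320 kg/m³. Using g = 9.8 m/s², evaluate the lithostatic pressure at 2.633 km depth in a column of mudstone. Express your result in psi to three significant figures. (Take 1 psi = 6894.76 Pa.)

8680 psi

mudstone: 2320 kg/m³ × 9.8 m/s² × 2633 m = 5.986×10^7 Pa = 8683 psi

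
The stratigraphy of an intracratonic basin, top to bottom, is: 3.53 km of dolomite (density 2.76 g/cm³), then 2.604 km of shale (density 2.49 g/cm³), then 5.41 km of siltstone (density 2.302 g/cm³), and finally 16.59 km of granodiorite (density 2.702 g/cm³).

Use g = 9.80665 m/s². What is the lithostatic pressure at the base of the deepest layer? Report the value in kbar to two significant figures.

dolomite: 2760 kg/m³ × 9.80665 m/s² × 3530 m = 9.554×10^7 Pa = 0.9554 kbar
shale: 2490 kg/m³ × 9.80665 m/s² × 2604 m = 6.359×10^7 Pa = 0.6359 kbar
siltstone: 2302 kg/m³ × 9.80665 m/s² × 5410 m = 1.221×10^8 Pa = 1.221 kbar
granodiorite: 2702 kg/m³ × 9.80665 m/s² × 16590 m = 4.396×10^8 Pa = 4.396 kbar
Total = 0.9554 + 0.6359 + 1.221 + 4.396 = 7.2086 kbar

7.2 kbar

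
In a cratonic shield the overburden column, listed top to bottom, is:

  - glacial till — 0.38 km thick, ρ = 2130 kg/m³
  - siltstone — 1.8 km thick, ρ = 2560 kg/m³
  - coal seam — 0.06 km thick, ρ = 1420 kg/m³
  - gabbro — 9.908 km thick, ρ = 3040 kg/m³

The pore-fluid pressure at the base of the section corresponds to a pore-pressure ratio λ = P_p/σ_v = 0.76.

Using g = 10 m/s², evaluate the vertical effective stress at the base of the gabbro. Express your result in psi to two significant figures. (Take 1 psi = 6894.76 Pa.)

Overburden (lithostatic) stress σ_v:
glacial till: 2130 kg/m³ × 10 m/s² × 380 m = 8.094×10^6 Pa = 8.094 MPa
siltstone: 2560 kg/m³ × 10 m/s² × 1800 m = 4.608×10^7 Pa = 46.08 MPa
coal seam: 1420 kg/m³ × 10 m/s² × 60 m = 8.520×10^5 Pa = 0.8520 MPa
gabbro: 3040 kg/m³ × 10 m/s² × 9908 m = 3.012×10^8 Pa = 301.2 MPa
Total = 8.094 + 46.08 + 0.8520 + 301.2 = 356.23 MPa
Pore pressure P_p = λ·σ_v = 0.76 × 356.2 MPa = 270.7 MPa
Effective stress σ' = σ_v − P_p = 356.2 − 270.7 = 85.495 MPa = 12400 psi

12000 psi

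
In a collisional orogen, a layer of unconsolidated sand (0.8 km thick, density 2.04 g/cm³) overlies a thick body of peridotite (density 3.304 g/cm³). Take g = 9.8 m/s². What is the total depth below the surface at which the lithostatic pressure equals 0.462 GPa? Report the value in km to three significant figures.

14.6 km

Pressure at base of upper layers: 2040×9.8×800 = 1.599×10^7 Pa = 0.01599 GPa
Remaining pressure to be supplied by peridotite: 4.620×10^8 − 1.599×10^7 = 4.460×10^8 Pa
Additional depth in peridotite = 4.460×10^8 Pa / (3304 kg/m³ × 9.8 m/s²) = 13774 m
Total depth = 800 m + 13774 m = 14574 m
= 14.574 km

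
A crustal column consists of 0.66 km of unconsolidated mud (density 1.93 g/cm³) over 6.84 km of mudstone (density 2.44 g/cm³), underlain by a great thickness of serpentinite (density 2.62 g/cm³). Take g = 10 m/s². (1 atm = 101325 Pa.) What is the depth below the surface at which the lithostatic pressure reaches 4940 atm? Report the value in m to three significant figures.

Pressure at base of upper layers: 1930×10×660 + 2440×10×6840 = 1.796×10^8 Pa = 1773 atm
Remaining pressure to be supplied by serpentinite: 5.005×10^8 − 1.796×10^8 = 3.209×10^8 Pa
Additional depth in serpentinite = 3.209×10^8 Pa / (2620 kg/m³ × 10 m/s²) = 12249 m
Total depth = 7500 m + 12249 m = 19749 m

19700 m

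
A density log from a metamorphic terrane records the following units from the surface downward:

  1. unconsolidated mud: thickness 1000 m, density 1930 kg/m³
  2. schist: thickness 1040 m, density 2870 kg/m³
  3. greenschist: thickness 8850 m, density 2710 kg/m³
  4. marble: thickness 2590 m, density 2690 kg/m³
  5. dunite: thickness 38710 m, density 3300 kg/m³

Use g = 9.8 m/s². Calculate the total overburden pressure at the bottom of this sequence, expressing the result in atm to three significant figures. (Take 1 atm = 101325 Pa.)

15800 atm

unconsolidated mud: 1930 kg/m³ × 9.8 m/s² × 1000 m = 1.891×10^7 Pa = 186.7 atm
schist: 2870 kg/m³ × 9.8 m/s² × 1040 m = 2.925×10^7 Pa = 288.7 atm
greenschist: 2710 kg/m³ × 9.8 m/s² × 8850 m = 2.350×10^8 Pa = 2320 atm
marble: 2690 kg/m³ × 9.8 m/s² × 2590 m = 6.828×10^7 Pa = 673.8 atm
dunite: 3300 kg/m³ × 9.8 m/s² × 38710 m = 1.252×10^9 Pa = 12355 atm
Total = 186.7 + 288.7 + 2320 + 673.8 + 12355 = 15824 atm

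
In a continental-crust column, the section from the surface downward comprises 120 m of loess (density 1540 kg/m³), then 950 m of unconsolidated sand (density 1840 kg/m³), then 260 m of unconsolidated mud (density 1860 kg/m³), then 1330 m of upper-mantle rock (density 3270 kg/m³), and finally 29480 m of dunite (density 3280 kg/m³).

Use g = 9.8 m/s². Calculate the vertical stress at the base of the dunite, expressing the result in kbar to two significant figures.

loess: 1540 kg/m³ × 9.8 m/s² × 120 m = 1.811×10^6 Pa = 0.01811 kbar
unconsolidated sand: 1840 kg/m³ × 9.8 m/s² × 950 m = 1.713×10^7 Pa = 0.1713 kbar
unconsolidated mud: 1860 kg/m³ × 9.8 m/s² × 260 m = 4.739×10^6 Pa = 0.04739 kbar
upper-mantle rock: 3270 kg/m³ × 9.8 m/s² × 1330 m = 4.262×10^7 Pa = 0.4262 kbar
dunite: 3280 kg/m³ × 9.8 m/s² × 29480 m = 9.476×10^8 Pa = 9.476 kbar
Total = 0.01811 + 0.1713 + 0.04739 + 0.4262 + 9.476 = 10.139 kbar

10 kbar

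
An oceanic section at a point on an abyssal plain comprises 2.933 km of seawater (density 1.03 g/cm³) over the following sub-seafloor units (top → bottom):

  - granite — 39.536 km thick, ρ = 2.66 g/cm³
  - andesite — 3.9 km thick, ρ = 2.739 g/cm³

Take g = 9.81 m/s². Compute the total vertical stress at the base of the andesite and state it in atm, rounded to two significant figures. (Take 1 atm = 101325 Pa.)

12000 atm

seawater: 1030 kg/m³ × 9.81 m/s² × 2933 m = 2.964×10^7 Pa = 292.5 atm
granite: 2660 kg/m³ × 9.81 m/s² × 39536 m = 1.032×10^9 Pa = 10182 atm
andesite: 2739 kg/m³ × 9.81 m/s² × 3900 m = 1.048×10^8 Pa = 1034 atm
Total = 292.5 + 10182 + 1034 = 11509 atm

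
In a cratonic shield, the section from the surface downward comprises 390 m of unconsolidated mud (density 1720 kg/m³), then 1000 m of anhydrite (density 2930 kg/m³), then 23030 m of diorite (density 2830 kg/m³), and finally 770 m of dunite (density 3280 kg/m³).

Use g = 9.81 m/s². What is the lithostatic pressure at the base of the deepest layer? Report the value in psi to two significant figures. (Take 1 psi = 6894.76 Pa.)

100000 psi

unconsolidated mud: 1720 kg/m³ × 9.81 m/s² × 390 m = 6.581×10^6 Pa = 954.4 psi
anhydrite: 2930 kg/m³ × 9.81 m/s² × 1000 m = 2.874×10^7 Pa = 4169 psi
diorite: 2830 kg/m³ × 9.81 m/s² × 23030 m = 6.394×10^8 Pa = 92732 psi
dunite: 3280 kg/m³ × 9.81 m/s² × 770 m = 2.478×10^7 Pa = 3593 psi
Total = 954.4 + 4169 + 92732 + 3593 = 1.0145×10^5 psi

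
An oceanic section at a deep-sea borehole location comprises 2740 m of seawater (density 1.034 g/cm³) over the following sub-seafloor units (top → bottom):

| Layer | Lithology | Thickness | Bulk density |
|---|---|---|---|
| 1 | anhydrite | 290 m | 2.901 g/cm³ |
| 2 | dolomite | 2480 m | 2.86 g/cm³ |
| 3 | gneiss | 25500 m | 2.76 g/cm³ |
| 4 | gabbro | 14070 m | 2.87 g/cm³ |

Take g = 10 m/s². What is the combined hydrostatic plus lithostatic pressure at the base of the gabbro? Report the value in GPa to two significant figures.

1.2 GPa

seawater: 1034 kg/m³ × 10 m/s² × 2740 m = 2.833×10^7 Pa = 0.02833 GPa
anhydrite: 2901 kg/m³ × 10 m/s² × 290 m = 8.413×10^6 Pa = 8.413×10^-3 GPa
dolomite: 2860 kg/m³ × 10 m/s² × 2480 m = 7.093×10^7 Pa = 0.07093 GPa
gneiss: 2760 kg/m³ × 10 m/s² × 25500 m = 7.038×10^8 Pa = 0.7038 GPa
gabbro: 2870 kg/m³ × 10 m/s² × 14070 m = 4.038×10^8 Pa = 0.4038 GPa
Total = 0.02833 + 8.413×10^-3 + 0.07093 + 0.7038 + 0.4038 = 1.2153 GPa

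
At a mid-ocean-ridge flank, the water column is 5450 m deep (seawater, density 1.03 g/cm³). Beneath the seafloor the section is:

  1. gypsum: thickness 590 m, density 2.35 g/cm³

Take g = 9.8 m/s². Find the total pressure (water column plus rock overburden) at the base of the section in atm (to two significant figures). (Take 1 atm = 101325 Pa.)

seawater: 1030 kg/m³ × 9.8 m/s² × 5450 m = 5.501×10^7 Pa = 542.9 atm
gypsum: 2350 kg/m³ × 9.8 m/s² × 590 m = 1.359×10^7 Pa = 134.1 atm
Total = 542.9 + 134.1 = 677.03 atm

680 atm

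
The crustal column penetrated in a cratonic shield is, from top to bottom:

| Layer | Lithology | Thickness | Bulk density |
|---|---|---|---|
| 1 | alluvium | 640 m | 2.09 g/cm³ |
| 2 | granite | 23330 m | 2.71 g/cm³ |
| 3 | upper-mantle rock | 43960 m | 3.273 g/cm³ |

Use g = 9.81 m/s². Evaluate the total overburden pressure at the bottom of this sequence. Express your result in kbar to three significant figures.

20.4 kbar

alluvium: 2090 kg/m³ × 9.81 m/s² × 640 m = 1.312×10^7 Pa = 0.1312 kbar
granite: 2710 kg/m³ × 9.81 m/s² × 23330 m = 6.202×10^8 Pa = 6.202 kbar
upper-mantle rock: 3273 kg/m³ × 9.81 m/s² × 43960 m = 1.411×10^9 Pa = 14.11 kbar
Total = 0.1312 + 6.202 + 14.11 = 20.448 kbar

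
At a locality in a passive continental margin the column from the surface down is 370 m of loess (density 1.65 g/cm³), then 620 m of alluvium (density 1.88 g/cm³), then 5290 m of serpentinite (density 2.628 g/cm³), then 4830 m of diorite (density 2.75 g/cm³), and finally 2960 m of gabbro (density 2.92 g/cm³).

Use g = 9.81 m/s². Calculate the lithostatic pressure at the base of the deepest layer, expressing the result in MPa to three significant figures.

369 MPa

loess: 1650 kg/m³ × 9.81 m/s² × 370 m = 5.989×10^6 Pa = 5.989 MPa
alluvium: 1880 kg/m³ × 9.81 m/s² × 620 m = 1.143×10^7 Pa = 11.43 MPa
serpentinite: 2628 kg/m³ × 9.81 m/s² × 5290 m = 1.364×10^8 Pa = 136.4 MPa
diorite: 2750 kg/m³ × 9.81 m/s² × 4830 m = 1.303×10^8 Pa = 130.3 MPa
gabbro: 2920 kg/m³ × 9.81 m/s² × 2960 m = 8.479×10^7 Pa = 84.79 MPa
Total = 5.989 + 11.43 + 136.4 + 130.3 + 84.79 = 368.89 MPa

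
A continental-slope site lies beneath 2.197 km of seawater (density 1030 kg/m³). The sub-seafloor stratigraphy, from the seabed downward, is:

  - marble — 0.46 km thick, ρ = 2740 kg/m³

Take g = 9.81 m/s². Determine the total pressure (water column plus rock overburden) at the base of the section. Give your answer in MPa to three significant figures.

seawater: 1030 kg/m³ × 9.81 m/s² × 2197 m = 2.220×10^7 Pa = 22.20 MPa
marble: 2740 kg/m³ × 9.81 m/s² × 460 m = 1.236×10^7 Pa = 12.36 MPa
Total = 22.20 + 12.36 = 34.564 MPa

34.6 MPa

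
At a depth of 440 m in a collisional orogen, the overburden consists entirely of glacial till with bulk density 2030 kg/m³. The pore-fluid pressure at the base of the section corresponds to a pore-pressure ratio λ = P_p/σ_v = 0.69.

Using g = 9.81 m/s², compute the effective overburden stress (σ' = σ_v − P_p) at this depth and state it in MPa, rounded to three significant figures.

2.72 MPa

Overburden (lithostatic) stress σ_v:
glacial till: 2030 kg/m³ × 9.81 m/s² × 440 m = 8.762×10^6 Pa = 8.762 MPa
Pore pressure P_p = λ·σ_v = 0.69 × 8.762 MPa = 6.046 MPa
Effective stress σ' = σ_v − P_p = 8.762 − 6.046 = 2.7163 MPa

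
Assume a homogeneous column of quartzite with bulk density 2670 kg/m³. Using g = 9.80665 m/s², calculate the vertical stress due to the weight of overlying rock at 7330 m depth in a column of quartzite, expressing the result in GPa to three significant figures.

0.192 GPa

quartzite: 2670 kg/m³ × 9.80665 m/s² × 7330 m = 1.919×10^8 Pa = 0.1919 GPa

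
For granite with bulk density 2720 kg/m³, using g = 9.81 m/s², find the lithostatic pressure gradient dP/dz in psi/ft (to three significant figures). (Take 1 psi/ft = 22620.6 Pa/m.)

1.18 psi/ft

dP/dz = ρg = 2720 kg/m³ × 9.81 m/s² = 26683 Pa/m
= 26683 Pa/m × (1 psi/ft / 22621 Pa/m) = 1.1796 psi/ft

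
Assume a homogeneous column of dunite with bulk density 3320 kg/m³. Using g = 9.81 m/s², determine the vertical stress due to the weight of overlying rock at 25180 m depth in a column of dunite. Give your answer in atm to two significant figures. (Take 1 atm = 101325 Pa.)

8100 atm

dunite: 3320 kg/m³ × 9.81 m/s² × 25180 m = 8.201×10^8 Pa = 8094 atm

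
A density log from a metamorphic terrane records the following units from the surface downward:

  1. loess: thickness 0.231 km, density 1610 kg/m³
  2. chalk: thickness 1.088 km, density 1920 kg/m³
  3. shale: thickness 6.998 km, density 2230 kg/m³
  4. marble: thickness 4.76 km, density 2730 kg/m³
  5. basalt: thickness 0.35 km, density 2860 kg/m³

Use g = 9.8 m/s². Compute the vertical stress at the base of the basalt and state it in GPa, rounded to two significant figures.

0.31 GPa

loess: 1610 kg/m³ × 9.8 m/s² × 231 m = 3.645×10^6 Pa = 3.645×10^-3 GPa
chalk: 1920 kg/m³ × 9.8 m/s² × 1088 m = 2.047×10^7 Pa = 0.02047 GPa
shale: 2230 kg/m³ × 9.8 m/s² × 6998 m = 1.529×10^8 Pa = 0.1529 GPa
marble: 2730 kg/m³ × 9.8 m/s² × 4760 m = 1.273×10^8 Pa = 0.1273 GPa
basalt: 2860 kg/m³ × 9.8 m/s² × 350 m = 9.810×10^6 Pa = 9.810×10^-3 GPa
Total = 3.645×10^-3 + 0.02047 + 0.1529 + 0.1273 + 9.810×10^-3 = 0.31421 GPa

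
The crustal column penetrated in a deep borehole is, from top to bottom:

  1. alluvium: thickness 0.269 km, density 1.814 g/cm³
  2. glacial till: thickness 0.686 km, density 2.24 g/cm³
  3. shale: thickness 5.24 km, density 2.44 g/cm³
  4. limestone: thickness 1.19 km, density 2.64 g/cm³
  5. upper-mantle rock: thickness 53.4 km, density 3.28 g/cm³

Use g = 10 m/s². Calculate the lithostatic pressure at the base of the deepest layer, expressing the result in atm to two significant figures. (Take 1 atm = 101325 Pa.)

19000 atm

alluvium: 1814 kg/m³ × 10 m/s² × 269 m = 4.880×10^6 Pa = 48.16 atm
glacial till: 2240 kg/m³ × 10 m/s² × 686 m = 1.537×10^7 Pa = 151.7 atm
shale: 2440 kg/m³ × 10 m/s² × 5240 m = 1.279×10^8 Pa = 1262 atm
limestone: 2640 kg/m³ × 10 m/s² × 1190 m = 3.142×10^7 Pa = 310.1 atm
upper-mantle rock: 3280 kg/m³ × 10 m/s² × 53400 m = 1.752×10^9 Pa = 17286 atm
Total = 48.16 + 151.7 + 1262 + 310.1 + 17286 = 19058 atm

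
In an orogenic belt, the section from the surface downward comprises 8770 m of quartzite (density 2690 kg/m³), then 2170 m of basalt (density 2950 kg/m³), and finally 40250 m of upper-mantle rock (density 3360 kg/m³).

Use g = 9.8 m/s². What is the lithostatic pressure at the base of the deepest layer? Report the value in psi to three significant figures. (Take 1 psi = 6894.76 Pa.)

quartzite: 2690 kg/m³ × 9.8 m/s² × 8770 m = 2.312×10^8 Pa = 33532 psi
basalt: 2950 kg/m³ × 9.8 m/s² × 2170 m = 6.273×10^7 Pa = 9099 psi
upper-mantle rock: 3360 kg/m³ × 9.8 m/s² × 40250 m = 1.325×10^9 Pa = 1.922×10^5 psi
Total = 33532 + 9099 + 1.922×10^5 = 2.3486×10^5 psi

235000 psi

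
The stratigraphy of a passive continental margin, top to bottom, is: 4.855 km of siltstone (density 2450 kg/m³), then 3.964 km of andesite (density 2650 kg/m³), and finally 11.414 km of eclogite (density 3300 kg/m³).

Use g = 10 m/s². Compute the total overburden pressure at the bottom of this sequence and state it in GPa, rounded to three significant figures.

0.601 GPa

siltstone: 2450 kg/m³ × 10 m/s² × 4855 m = 1.189×10^8 Pa = 0.1189 GPa
andesite: 2650 kg/m³ × 10 m/s² × 3964 m = 1.050×10^8 Pa = 0.1050 GPa
eclogite: 3300 kg/m³ × 10 m/s² × 11414 m = 3.767×10^8 Pa = 0.3767 GPa
Total = 0.1189 + 0.1050 + 0.3767 = 0.60066 GPa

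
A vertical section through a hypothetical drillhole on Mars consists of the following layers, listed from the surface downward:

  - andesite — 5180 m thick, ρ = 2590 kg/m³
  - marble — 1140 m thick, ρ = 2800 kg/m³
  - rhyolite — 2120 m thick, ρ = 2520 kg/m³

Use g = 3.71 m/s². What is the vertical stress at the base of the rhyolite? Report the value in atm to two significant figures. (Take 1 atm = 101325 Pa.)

800 atm

andesite: 2590 kg/m³ × 3.71 m/s² × 5180 m = 4.977×10^7 Pa = 491.2 atm
marble: 2800 kg/m³ × 3.71 m/s² × 1140 m = 1.184×10^7 Pa = 116.9 atm
rhyolite: 2520 kg/m³ × 3.71 m/s² × 2120 m = 1.982×10^7 Pa = 195.6 atm
Total = 491.2 + 116.9 + 195.6 = 803.72 atm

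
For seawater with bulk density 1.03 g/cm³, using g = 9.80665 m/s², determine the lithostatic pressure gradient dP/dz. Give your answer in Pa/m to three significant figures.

10100 Pa/m

dP/dz = ρg = 1030 kg/m³ × 9.80665 m/s² = 10101 Pa/m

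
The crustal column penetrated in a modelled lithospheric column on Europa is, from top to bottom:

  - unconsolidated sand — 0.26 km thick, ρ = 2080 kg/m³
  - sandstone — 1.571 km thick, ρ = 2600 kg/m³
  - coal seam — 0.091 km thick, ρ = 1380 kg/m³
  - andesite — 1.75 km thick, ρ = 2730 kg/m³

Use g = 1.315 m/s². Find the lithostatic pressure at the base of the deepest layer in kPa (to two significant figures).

unconsolidated sand: 2080 kg/m³ × 1.315 m/s² × 260 m = 7.112×10^5 Pa = 711.2 kPa
sandstone: 2600 kg/m³ × 1.315 m/s² × 1571 m = 5.371×10^6 Pa = 5371 kPa
coal seam: 1380 kg/m³ × 1.315 m/s² × 91 m = 1.651×10^5 Pa = 165.1 kPa
andesite: 2730 kg/m³ × 1.315 m/s² × 1750 m = 6.282×10^6 Pa = 6282 kPa
Total = 711.2 + 5371 + 165.1 + 6282 = 12530 kPa

13000 kPa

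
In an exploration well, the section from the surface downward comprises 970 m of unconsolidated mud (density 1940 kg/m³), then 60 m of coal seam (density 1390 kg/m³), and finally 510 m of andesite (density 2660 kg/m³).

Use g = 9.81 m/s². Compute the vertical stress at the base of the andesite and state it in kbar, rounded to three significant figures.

0.326 kbar

unconsolidated mud: 1940 kg/m³ × 9.81 m/s² × 970 m = 1.846×10^7 Pa = 0.1846 kbar
coal seam: 1390 kg/m³ × 9.81 m/s² × 60 m = 8.182×10^5 Pa = 8.182×10^-3 kbar
andesite: 2660 kg/m³ × 9.81 m/s² × 510 m = 1.331×10^7 Pa = 0.1331 kbar
Total = 0.1846 + 8.182×10^-3 + 0.1331 = 0.32587 kbar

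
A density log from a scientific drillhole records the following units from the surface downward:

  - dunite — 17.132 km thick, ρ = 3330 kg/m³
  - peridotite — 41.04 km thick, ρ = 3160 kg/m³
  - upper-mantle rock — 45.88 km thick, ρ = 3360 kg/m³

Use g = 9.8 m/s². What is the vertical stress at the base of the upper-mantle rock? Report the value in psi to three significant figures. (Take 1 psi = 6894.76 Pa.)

dunite: 3330 kg/m³ × 9.8 m/s² × 17132 m = 5.591×10^8 Pa = 81089 psi
peridotite: 3160 kg/m³ × 9.8 m/s² × 41040 m = 1.271×10^9 Pa = 1.843×10^5 psi
upper-mantle rock: 3360 kg/m³ × 9.8 m/s² × 45880 m = 1.511×10^9 Pa = 2.191×10^5 psi
Total = 81089 + 1.843×10^5 + 2.191×10^5 = 4.8453×10^5 psi

485000 psi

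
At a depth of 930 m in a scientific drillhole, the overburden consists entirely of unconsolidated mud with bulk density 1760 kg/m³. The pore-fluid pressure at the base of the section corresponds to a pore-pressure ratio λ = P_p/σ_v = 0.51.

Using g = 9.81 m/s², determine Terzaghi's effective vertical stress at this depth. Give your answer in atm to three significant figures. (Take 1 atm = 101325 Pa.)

Overburden (lithostatic) stress σ_v:
unconsolidated mud: 1760 kg/m³ × 9.81 m/s² × 930 m = 1.606×10^7 Pa = 16.06 MPa
Pore pressure P_p = λ·σ_v = 0.51 × 16.06 MPa = 8.189 MPa
Effective stress σ' = σ_v − P_p = 16.06 − 8.189 = 7.8679 MPa = 77.650 atm

77.7 atm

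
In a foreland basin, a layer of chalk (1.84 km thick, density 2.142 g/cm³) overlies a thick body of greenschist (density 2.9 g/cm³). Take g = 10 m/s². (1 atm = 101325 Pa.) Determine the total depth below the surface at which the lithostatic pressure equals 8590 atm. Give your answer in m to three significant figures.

Pressure at base of upper layers: 2142×10×1840 = 3.941×10^7 Pa = 389.0 atm
Remaining pressure to be supplied by greenschist: 8.704×10^8 − 3.941×10^7 = 8.310×10^8 Pa
Additional depth in greenschist = 8.310×10^8 Pa / (2900 kg/m³ × 10 m/s²) = 28654 m
Total depth = 1840 m + 28654 m = 30494 m

30500 m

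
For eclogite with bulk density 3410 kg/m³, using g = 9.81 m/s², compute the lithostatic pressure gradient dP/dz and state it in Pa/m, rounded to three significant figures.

33500 Pa/m

dP/dz = ρg = 3410 kg/m³ × 9.81 m/s² = 33452 Pa/m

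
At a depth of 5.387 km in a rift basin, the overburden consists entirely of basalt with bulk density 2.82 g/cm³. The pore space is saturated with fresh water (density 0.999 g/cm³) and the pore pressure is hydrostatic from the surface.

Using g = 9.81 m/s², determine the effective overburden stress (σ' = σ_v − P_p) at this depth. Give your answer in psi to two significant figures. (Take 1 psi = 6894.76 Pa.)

Overburden (lithostatic) stress σ_v:
basalt: 2820 kg/m³ × 9.81 m/s² × 5387 m = 1.490×10^8 Pa = 149.0 MPa
Pore pressure P_p = 999 kg/m³ × 9.81 m/s² × 5387 m = 5.279×10^7 Pa = 52.79 MPa
Effective stress σ' = σ_v − P_p = 149.0 − 52.79 = 96.233 MPa = 13957 psi

14000 psi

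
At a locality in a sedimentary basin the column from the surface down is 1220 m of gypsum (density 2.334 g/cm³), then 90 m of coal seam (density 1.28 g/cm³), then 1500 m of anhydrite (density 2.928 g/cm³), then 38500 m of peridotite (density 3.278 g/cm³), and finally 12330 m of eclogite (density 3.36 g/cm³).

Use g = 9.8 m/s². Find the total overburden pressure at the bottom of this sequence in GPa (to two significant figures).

1.7 GPa

gypsum: 2334 kg/m³ × 9.8 m/s² × 1220 m = 2.791×10^7 Pa = 0.02791 GPa
coal seam: 1280 kg/m³ × 9.8 m/s² × 90 m = 1.129×10^6 Pa = 1.129×10^-3 GPa
anhydrite: 2928 kg/m³ × 9.8 m/s² × 1500 m = 4.304×10^7 Pa = 0.04304 GPa
peridotite: 3278 kg/m³ × 9.8 m/s² × 38500 m = 1.237×10^9 Pa = 1.237 GPa
eclogite: 3360 kg/m³ × 9.8 m/s² × 12330 m = 4.060×10^8 Pa = 0.4060 GPa
Total = 0.02791 + 1.129×10^-3 + 0.04304 + 1.237 + 0.4060 = 1.7149 GPa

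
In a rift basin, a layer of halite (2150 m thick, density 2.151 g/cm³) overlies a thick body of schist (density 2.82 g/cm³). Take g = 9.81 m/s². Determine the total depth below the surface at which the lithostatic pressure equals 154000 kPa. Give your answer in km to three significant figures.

Pressure at base of upper layers: 2151×9.81×2150 = 4.537×10^7 Pa = 45368 kPa
Remaining pressure to be supplied by schist: 1.540×10^8 − 4.537×10^7 = 1.086×10^8 Pa
Additional depth in schist = 1.086×10^8 Pa / (2820 kg/m³ × 9.81 m/s²) = 3926.8 m
Total depth = 2150 m + 3926.8 m = 6076.8 m
= 6.0768 km

6.08 km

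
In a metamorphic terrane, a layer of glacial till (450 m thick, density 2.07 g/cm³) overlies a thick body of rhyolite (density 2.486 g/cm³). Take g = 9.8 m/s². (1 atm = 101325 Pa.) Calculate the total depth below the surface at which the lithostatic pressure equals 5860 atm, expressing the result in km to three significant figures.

24.4 km

Pressure at base of upper layers: 2070×9.8×450 = 9.129×10^6 Pa = 90.09 atm
Remaining pressure to be supplied by rhyolite: 5.938×10^8 − 9.129×10^6 = 5.846×10^8 Pa
Additional depth in rhyolite = 5.846×10^8 Pa / (2486 kg/m³ × 9.8 m/s²) = 23997 m
Total depth = 450 m + 23997 m = 24447 m
= 24.447 km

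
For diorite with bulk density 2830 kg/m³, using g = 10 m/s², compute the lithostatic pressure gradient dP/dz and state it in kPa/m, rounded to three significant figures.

dP/dz = ρg = 2830 kg/m³ × 10 m/s² = 28300 Pa/m
= 28300 Pa/m × (1 kPa/m / 1000.0 Pa/m) = 28.300 kPa/m

28.3 kPa/m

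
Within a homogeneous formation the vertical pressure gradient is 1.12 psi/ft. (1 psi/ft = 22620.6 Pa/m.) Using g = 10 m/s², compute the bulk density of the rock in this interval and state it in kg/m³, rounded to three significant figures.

ρ = (dP/dz)/g = 1.12 psi/ft / 10 m/s² = 25335 Pa/m / 10 m/s² = 2533.5 kg/m³

2530 kg/m³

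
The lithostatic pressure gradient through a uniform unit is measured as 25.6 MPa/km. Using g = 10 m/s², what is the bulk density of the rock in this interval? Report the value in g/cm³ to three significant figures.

ρ = (dP/dz)/g = 25.6 MPa/km / 10 m/s² = 25600 Pa/m / 10 m/s² = 2560.0 kg/m³
= 2.560 g/cm³

2.56 g/cm³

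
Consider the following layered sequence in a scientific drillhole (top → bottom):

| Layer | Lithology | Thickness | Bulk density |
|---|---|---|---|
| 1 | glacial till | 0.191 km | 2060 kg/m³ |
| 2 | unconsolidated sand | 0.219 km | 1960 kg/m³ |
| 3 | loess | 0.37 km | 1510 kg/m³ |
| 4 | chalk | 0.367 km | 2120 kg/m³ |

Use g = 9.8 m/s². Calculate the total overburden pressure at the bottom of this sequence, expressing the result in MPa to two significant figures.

21 MPa

glacial till: 2060 kg/m³ × 9.8 m/s² × 191 m = 3.856×10^6 Pa = 3.856 MPa
unconsolidated sand: 1960 kg/m³ × 9.8 m/s² × 219 m = 4.207×10^6 Pa = 4.207 MPa
loess: 1510 kg/m³ × 9.8 m/s² × 370 m = 5.475×10^6 Pa = 5.475 MPa
chalk: 2120 kg/m³ × 9.8 m/s² × 367 m = 7.625×10^6 Pa = 7.625 MPa
Total = 3.856 + 4.207 + 5.475 + 7.625 = 21.163 MPa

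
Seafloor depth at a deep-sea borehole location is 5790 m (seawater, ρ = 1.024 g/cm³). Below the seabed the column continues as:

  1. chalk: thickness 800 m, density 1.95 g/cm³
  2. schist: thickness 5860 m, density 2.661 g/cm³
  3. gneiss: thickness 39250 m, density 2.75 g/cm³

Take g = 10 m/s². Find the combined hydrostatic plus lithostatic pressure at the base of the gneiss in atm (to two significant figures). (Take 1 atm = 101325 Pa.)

seawater: 1024 kg/m³ × 10 m/s² × 5790 m = 5.929×10^7 Pa = 585.1 atm
chalk: 1950 kg/m³ × 10 m/s² × 800 m = 1.560×10^7 Pa = 154.0 atm
schist: 2661 kg/m³ × 10 m/s² × 5860 m = 1.559×10^8 Pa = 1539 atm
gneiss: 2750 kg/m³ × 10 m/s² × 39250 m = 1.079×10^9 Pa = 10653 atm
Total = 585.1 + 154.0 + 1539 + 10653 = 12931 atm

13000 atm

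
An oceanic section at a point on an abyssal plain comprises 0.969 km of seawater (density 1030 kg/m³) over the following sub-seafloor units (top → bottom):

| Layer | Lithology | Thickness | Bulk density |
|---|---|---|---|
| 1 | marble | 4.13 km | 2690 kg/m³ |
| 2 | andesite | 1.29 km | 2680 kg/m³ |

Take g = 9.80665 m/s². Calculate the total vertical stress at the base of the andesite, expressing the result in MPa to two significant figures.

150 MPa

seawater: 1030 kg/m³ × 9.80665 m/s² × 969 m = 9.788×10^6 Pa = 9.788 MPa
marble: 2690 kg/m³ × 9.80665 m/s² × 4130 m = 1.089×10^8 Pa = 108.9 MPa
andesite: 2680 kg/m³ × 9.80665 m/s² × 1290 m = 3.390×10^7 Pa = 33.90 MPa
Total = 9.788 + 108.9 + 33.90 = 152.64 MPa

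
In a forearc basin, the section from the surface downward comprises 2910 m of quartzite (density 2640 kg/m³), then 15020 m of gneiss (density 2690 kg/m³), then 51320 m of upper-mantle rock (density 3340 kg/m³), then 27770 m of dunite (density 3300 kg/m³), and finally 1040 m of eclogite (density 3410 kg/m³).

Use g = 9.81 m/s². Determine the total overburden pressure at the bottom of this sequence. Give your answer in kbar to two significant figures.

quartzite: 2640 kg/m³ × 9.81 m/s² × 2910 m = 7.536×10^7 Pa = 0.7536 kbar
gneiss: 2690 kg/m³ × 9.81 m/s² × 15020 m = 3.964×10^8 Pa = 3.964 kbar
upper-mantle rock: 3340 kg/m³ × 9.81 m/s² × 51320 m = 1.682×10^9 Pa = 16.82 kbar
dunite: 3300 kg/m³ × 9.81 m/s² × 27770 m = 8.990×10^8 Pa = 8.990 kbar
eclogite: 3410 kg/m³ × 9.81 m/s² × 1040 m = 3.479×10^7 Pa = 0.3479 kbar
Total = 0.7536 + 3.964 + 16.82 + 8.990 + 0.3479 = 30.870 kbar

31 kbar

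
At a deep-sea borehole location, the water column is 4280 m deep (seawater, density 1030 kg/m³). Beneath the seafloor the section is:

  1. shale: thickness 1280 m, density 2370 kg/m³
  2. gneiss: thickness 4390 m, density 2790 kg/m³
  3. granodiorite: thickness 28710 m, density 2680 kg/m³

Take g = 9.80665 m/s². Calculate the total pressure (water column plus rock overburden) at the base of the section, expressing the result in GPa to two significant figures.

seawater: 1030 kg/m³ × 9.80665 m/s² × 4280 m = 4.323×10^7 Pa = 0.04323 GPa
shale: 2370 kg/m³ × 9.80665 m/s² × 1280 m = 2.975×10^7 Pa = 0.02975 GPa
gneiss: 2790 kg/m³ × 9.80665 m/s² × 4390 m = 1.201×10^8 Pa = 0.1201 GPa
granodiorite: 2680 kg/m³ × 9.80665 m/s² × 28710 m = 7.546×10^8 Pa = 0.7546 GPa
Total = 0.04323 + 0.02975 + 0.1201 + 0.7546 = 0.94765 GPa

0.95 GPa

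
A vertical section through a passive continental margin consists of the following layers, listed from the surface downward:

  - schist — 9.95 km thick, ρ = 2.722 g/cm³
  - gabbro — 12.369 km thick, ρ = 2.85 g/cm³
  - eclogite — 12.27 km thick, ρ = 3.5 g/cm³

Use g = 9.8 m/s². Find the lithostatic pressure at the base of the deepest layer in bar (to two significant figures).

schist: 2722 kg/m³ × 9.8 m/s² × 9950 m = 2.654×10^8 Pa = 2654 bar
gabbro: 2850 kg/m³ × 9.8 m/s² × 12369 m = 3.455×10^8 Pa = 3455 bar
eclogite: 3500 kg/m³ × 9.8 m/s² × 12270 m = 4.209×10^8 Pa = 4209 bar
Total = 2654 + 3455 + 4209 = 10317 bar

10000 bar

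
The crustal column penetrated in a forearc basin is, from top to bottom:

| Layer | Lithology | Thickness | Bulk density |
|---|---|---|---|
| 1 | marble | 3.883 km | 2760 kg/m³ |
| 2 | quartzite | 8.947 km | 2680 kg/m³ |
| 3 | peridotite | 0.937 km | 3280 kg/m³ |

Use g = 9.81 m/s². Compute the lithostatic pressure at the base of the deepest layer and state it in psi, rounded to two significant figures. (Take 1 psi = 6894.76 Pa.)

marble: 2760 kg/m³ × 9.81 m/s² × 3883 m = 1.051×10^8 Pa = 15248 psi
quartzite: 2680 kg/m³ × 9.81 m/s² × 8947 m = 2.352×10^8 Pa = 34116 psi
peridotite: 3280 kg/m³ × 9.81 m/s² × 937 m = 3.015×10^7 Pa = 4373 psi
Total = 15248 + 34116 + 4373 = 53738 psi

54000 psi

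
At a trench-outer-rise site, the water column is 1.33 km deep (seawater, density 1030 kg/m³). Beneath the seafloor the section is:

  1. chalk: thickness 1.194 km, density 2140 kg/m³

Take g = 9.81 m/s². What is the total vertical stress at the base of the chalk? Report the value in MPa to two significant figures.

39 MPa

seawater: 1030 kg/m³ × 9.81 m/s² × 1330 m = 1.344×10^7 Pa = 13.44 MPa
chalk: 2140 kg/m³ × 9.81 m/s² × 1194 m = 2.507×10^7 Pa = 25.07 MPa
Total = 13.44 + 25.07 = 38.505 MPa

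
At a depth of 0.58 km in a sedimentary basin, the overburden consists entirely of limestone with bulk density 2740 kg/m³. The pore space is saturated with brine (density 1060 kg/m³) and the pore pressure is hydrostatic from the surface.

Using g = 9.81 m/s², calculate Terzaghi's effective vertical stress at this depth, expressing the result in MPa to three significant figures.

Overburden (lithostatic) stress σ_v:
limestone: 2740 kg/m³ × 9.81 m/s² × 580 m = 1.559×10^7 Pa = 15.59 MPa
Pore pressure P_p = 1060 kg/m³ × 9.81 m/s² × 580 m = 6.031×10^6 Pa = 6.031 MPa
Effective stress σ' = σ_v − P_p = 15.59 − 6.031 = 9.5589 MPa

9.56 MPa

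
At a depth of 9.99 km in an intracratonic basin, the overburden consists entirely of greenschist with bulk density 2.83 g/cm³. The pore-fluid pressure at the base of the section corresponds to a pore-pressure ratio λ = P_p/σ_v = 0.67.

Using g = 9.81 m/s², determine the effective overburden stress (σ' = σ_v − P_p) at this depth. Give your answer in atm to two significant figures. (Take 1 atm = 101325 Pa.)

900 atm

Overburden (lithostatic) stress σ_v:
greenschist: 2830 kg/m³ × 9.81 m/s² × 9990 m = 2.773×10^8 Pa = 277.3 MPa
Pore pressure P_p = λ·σ_v = 0.67 × 277.3 MPa = 185.8 MPa
Effective stress σ' = σ_v − P_p = 277.3 − 185.8 = 91.524 MPa = 903.27 atm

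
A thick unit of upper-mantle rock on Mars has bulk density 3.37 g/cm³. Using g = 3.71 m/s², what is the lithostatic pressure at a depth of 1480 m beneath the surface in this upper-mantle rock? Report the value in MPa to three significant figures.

18.5 MPa

upper-mantle rock: 3370 kg/m³ × 3.71 m/s² × 1480 m = 1.850×10^7 Pa = 18.50 MPa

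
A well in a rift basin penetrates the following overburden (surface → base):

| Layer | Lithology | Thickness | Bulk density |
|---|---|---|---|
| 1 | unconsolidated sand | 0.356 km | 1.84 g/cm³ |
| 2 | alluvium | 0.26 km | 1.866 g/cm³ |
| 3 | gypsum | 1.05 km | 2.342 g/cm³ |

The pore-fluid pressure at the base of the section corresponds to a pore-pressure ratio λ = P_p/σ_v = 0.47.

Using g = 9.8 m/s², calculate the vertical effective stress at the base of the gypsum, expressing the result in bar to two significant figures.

Overburden (lithostatic) stress σ_v:
unconsolidated sand: 1840 kg/m³ × 9.8 m/s² × 356 m = 6.419×10^6 Pa = 6.419 MPa
alluvium: 1866 kg/m³ × 9.8 m/s² × 260 m = 4.755×10^6 Pa = 4.755 MPa
gypsum: 2342 kg/m³ × 9.8 m/s² × 1050 m = 2.410×10^7 Pa = 24.10 MPa
Total = 6.419 + 4.755 + 24.10 = 35.273 MPa
Pore pressure P_p = λ·σ_v = 0.47 × 35.27 MPa = 16.58 MPa
Effective stress σ' = σ_v − P_p = 35.27 − 16.58 = 18.695 MPa = 186.95 bar

190 bar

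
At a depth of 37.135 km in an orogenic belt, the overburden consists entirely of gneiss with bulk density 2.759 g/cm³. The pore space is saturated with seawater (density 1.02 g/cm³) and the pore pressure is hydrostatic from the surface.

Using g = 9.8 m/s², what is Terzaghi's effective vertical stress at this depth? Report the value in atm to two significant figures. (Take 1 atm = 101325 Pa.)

6200 atm

Overburden (lithostatic) stress σ_v:
gneiss: 2759 kg/m³ × 9.8 m/s² × 37135 m = 1.004×10^9 Pa = 1004 MPa
Pore pressure P_p = 1020 kg/m³ × 9.8 m/s² × 37135 m = 3.712×10^8 Pa = 371.2 MPa
Effective stress σ' = σ_v − P_p = 1004 − 371.2 = 632.86 MPa = 6245.9 atm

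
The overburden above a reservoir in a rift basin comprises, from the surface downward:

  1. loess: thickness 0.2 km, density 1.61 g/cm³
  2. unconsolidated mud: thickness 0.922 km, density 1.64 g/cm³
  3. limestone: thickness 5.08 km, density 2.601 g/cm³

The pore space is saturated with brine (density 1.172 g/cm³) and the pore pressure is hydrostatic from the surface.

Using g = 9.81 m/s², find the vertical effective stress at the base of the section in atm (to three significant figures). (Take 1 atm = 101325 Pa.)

Overburden (lithostatic) stress σ_v:
loess: 1610 kg/m³ × 9.81 m/s² × 200 m = 3.159×10^6 Pa = 3.159 MPa
unconsolidated mud: 1640 kg/m³ × 9.81 m/s² × 922 m = 1.483×10^7 Pa = 14.83 MPa
limestone: 2601 kg/m³ × 9.81 m/s² × 5080 m = 1.296×10^8 Pa = 129.6 MPa
Total = 3.159 + 14.83 + 129.6 = 147.61 MPa
Pore pressure P_p = 1172 kg/m³ × 9.81 m/s² × 6202 m = 7.131×10^7 Pa = 71.31 MPa
Effective stress σ' = σ_v − P_p = 147.6 − 71.31 = 76.306 MPa = 753.08 atm

753 atm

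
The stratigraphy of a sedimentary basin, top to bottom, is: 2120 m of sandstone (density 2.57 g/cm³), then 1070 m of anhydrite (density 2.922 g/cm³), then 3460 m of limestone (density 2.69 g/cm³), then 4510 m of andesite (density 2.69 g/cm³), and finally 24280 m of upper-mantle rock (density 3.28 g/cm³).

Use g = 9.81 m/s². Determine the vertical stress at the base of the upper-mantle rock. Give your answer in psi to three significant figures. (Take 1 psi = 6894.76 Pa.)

sandstone: 2570 kg/m³ × 9.81 m/s² × 2120 m = 5.345×10^7 Pa = 7752 psi
anhydrite: 2922 kg/m³ × 9.81 m/s² × 1070 m = 3.067×10^7 Pa = 4449 psi
limestone: 2690 kg/m³ × 9.81 m/s² × 3460 m = 9.131×10^7 Pa = 13243 psi
andesite: 2690 kg/m³ × 9.81 m/s² × 4510 m = 1.190×10^8 Pa = 17262 psi
upper-mantle rock: 3280 kg/m³ × 9.81 m/s² × 24280 m = 7.813×10^8 Pa = 1.133×10^5 psi
Total = 7752 + 4449 + 13243 + 17262 + 1.133×10^5 = 1.5602×10^5 psi

156000 psi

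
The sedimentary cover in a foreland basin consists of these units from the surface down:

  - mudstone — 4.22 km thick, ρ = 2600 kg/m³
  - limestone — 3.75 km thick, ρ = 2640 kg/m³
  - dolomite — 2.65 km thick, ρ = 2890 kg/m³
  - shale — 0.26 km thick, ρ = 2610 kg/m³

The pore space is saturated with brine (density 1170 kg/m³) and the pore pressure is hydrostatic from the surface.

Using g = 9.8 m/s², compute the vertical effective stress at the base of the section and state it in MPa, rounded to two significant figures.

160 MPa

Overburden (lithostatic) stress σ_v:
mudstone: 2600 kg/m³ × 9.8 m/s² × 4220 m = 1.075×10^8 Pa = 107.5 MPa
limestone: 2640 kg/m³ × 9.8 m/s² × 3750 m = 9.702×10^7 Pa = 97.02 MPa
dolomite: 2890 kg/m³ × 9.8 m/s² × 2650 m = 7.505×10^7 Pa = 75.05 MPa
shale: 2610 kg/m³ × 9.8 m/s² × 260 m = 6.650×10^6 Pa = 6.650 MPa
Total = 107.5 + 97.02 + 75.05 + 6.650 = 286.25 MPa
Pore pressure P_p = 1170 kg/m³ × 9.8 m/s² × 10880 m = 1.248×10^8 Pa = 124.8 MPa
Effective stress σ' = σ_v − P_p = 286.2 − 124.8 = 161.50 MPa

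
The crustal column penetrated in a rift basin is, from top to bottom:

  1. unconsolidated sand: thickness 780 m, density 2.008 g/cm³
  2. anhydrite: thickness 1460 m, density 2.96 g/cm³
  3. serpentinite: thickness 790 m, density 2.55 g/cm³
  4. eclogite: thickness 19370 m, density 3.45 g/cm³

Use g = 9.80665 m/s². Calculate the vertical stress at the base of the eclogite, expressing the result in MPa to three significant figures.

733 MPa

unconsolidated sand: 2008 kg/m³ × 9.80665 m/s² × 780 m = 1.536×10^7 Pa = 15.36 MPa
anhydrite: 2960 kg/m³ × 9.80665 m/s² × 1460 m = 4.238×10^7 Pa = 42.38 MPa
serpentinite: 2550 kg/m³ × 9.80665 m/s² × 790 m = 1.976×10^7 Pa = 19.76 MPa
eclogite: 3450 kg/m³ × 9.80665 m/s² × 19370 m = 6.553×10^8 Pa = 655.3 MPa
Total = 15.36 + 42.38 + 19.76 + 655.3 = 732.84 MPa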